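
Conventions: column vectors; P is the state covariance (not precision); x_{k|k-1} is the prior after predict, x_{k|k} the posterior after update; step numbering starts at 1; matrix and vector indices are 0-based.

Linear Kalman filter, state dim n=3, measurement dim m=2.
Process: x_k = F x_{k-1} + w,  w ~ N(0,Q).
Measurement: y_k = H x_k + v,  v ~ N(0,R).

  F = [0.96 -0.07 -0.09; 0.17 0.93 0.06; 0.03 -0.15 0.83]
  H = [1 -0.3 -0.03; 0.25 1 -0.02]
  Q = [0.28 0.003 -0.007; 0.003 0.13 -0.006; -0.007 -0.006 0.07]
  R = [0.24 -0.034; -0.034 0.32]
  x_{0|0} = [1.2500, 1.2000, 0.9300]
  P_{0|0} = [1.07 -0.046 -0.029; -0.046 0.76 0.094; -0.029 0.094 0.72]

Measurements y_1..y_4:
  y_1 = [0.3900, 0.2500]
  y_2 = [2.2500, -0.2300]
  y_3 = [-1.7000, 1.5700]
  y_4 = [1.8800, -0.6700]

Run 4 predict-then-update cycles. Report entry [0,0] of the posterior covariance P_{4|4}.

P_post[0,0] = 0.1412

step 1: x^-=[1.0323, 1.3843, 0.6294]  P^-=[1.2880 0.0742 -0.0425; 0.0742 0.8162 -0.0032; -0.0425 -0.0032 0.5596]  S=[1.5599 0.1134; 0.1134 1.2546]  K=[0.7944 0.2447; -0.1587 0.6798; -0.0362 -0.0167]  nu=[-0.2081, -1.3798]  x^+=[0.5293, 0.4794, 0.6600]  P^+=[0.1843 0.0054 0.0100; 0.0054 0.2217 0.0045; 0.0100 0.0045 0.5571]
step 2: x^-=[0.4152, 0.5754, 0.4918]  P^-=[0.4530 0.0204 -0.0341; 0.0204 0.3315 -0.0033; -0.0341 -0.0033 0.4583]  S=[0.7130 0.0000; 0.0000 0.6907]  K=[0.6282 0.1946; -0.1107 0.4874; -0.0657 -0.0304]  nu=[2.0222, -0.8994]  x^+=[1.5106, -0.0868, 0.3864]  P^+=[0.1455 0.0045 -0.0006; 0.0045 0.1586 0.0017; -0.0006 0.0017 0.4545]
step 3: x^-=[1.4215, 0.1993, 0.3790]  P^-=[0.4181 0.0178 -0.0363; 0.0178 0.2747 -0.0035; -0.0363 -0.0035 0.3863]  S=[0.6746 0.0059; 0.0059 0.6303]  K=[0.6118 0.1895; -0.0995 0.4438; -0.0691 -0.0316]  nu=[-3.0503, 1.0229]  x^+=[-0.2509, 0.9569, 0.5576]  P^+=[0.1416 0.0044 -0.0038; 0.0044 0.1443 0.0008; -0.0038 0.0008 0.3825]
step 4: x^-=[-0.3580, 0.8807, 0.3118]  P^-=[0.4144 0.0182 -0.0337; 0.0182 0.2617 -0.0063; -0.0337 -0.0063 0.3364]  S=[0.6692 0.0092; 0.0092 0.6174]  K=[0.6099 0.1893; -0.0958 0.4329; -0.0621 -0.0337]  nu=[2.5116, -1.4549]  x^+=[0.8985, 0.0104, 0.2048]  P^+=[0.1412 0.0045 -0.0041; 0.0045 0.1406 -0.0010; -0.0041 -0.0010 0.3331]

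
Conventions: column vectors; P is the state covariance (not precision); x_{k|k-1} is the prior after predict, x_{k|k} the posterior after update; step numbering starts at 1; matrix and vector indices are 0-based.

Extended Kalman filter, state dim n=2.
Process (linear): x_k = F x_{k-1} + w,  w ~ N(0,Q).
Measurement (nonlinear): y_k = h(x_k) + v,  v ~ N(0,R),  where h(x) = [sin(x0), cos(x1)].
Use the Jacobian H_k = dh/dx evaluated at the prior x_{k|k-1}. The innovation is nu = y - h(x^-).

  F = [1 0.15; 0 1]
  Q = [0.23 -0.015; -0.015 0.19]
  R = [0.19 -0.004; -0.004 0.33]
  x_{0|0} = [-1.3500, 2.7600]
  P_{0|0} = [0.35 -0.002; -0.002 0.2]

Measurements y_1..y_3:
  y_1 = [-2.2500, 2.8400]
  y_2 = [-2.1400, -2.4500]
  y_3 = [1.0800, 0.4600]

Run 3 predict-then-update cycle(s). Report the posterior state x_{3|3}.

step 1: x^-=[-0.9360, 2.7600]  P^-=[0.5839 0.0130; 0.0130 0.3900]  H_jac=[0.5930 0.0000; 0.0000 -0.3724]  S=[0.3953 -0.0069; -0.0069 0.3841]  K=[0.8759 0.0031; 0.0129 -0.3779]  nu=[-1.4448, 3.7681]  x^+=[-2.1900, 1.3174]  P^+=[0.2806 0.0067; 0.0067 0.3350]
step 2: x^-=[-1.9924, 1.3174]  P^-=[0.5202 0.0419; 0.0419 0.5250]  H_jac=[-0.4092 0.0000; 0.0000 -0.9681]  S=[0.2771 0.0126; 0.0126 0.8220]  K=[-0.7664 -0.0376; -0.0338 -0.6178]  nu=[-1.2276, -2.7007]  x^+=[-0.9499, 3.0273]  P^+=[0.3555 0.0097; 0.0097 0.2105]
step 3: x^-=[-0.4958, 3.0273]  P^-=[0.5931 0.0262; 0.0262 0.4005]  H_jac=[0.8796 0.0000; 0.0000 -0.1140]  S=[0.6489 -0.0066; -0.0066 0.3352]  K=[0.8041 0.0070; 0.0342 -0.1355]  nu=[1.5557, 1.4535]  x^+=[0.7653, 2.8835]  P^+=[0.1737 0.0080; 0.0080 0.3935]

x_post = [0.7653, 2.8835]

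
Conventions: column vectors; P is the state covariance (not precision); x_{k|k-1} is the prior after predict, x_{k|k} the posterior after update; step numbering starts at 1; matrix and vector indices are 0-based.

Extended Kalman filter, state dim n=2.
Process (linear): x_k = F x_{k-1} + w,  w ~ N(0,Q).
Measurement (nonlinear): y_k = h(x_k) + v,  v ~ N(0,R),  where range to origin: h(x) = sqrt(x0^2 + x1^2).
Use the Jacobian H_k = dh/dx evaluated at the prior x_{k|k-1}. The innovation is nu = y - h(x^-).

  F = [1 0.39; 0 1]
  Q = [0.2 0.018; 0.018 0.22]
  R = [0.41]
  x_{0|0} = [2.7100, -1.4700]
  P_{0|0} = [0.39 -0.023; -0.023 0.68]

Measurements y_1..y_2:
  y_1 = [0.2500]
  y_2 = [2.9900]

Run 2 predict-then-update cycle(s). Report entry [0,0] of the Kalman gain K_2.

K[0,0] = 0.4727

step 1: x^-=[2.1367, -1.4700]  P^-=[0.6755 0.2602; 0.2602 0.9000]  H_jac=[0.8239 -0.5668]  S=[0.9146]  K=[0.4472; -0.3234]  nu=[-2.3435]  x^+=[1.0886, -0.7122]  P^+=[0.4926 0.3925; 0.3925 0.8044]
step 2: x^-=[0.8109, -0.7122]  P^-=[1.1210 0.7242; 0.7242 1.0244]  H_jac=[0.7513 -0.6599]  S=[0.7708]  K=[0.4727; -0.1711]  nu=[1.9108]  x^+=[1.7142, -1.0391]  P^+=[0.9488 0.7865; 0.7865 1.0018]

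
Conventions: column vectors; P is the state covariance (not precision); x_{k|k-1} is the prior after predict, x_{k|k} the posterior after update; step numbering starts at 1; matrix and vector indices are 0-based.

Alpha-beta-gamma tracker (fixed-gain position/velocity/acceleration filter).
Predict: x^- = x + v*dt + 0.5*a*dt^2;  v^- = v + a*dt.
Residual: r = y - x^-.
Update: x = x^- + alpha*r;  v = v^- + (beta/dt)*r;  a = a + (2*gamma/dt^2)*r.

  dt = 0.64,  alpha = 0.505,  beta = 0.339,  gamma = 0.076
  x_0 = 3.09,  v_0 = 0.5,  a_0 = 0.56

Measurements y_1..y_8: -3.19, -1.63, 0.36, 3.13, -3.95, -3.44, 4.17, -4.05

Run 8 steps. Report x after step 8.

x_post = -0.5247

step 1: x_pred=3.5247  r=-6.7147  x^+=0.1338  v^+=-2.6983  a^+=-1.9318
step 2: x_pred=-1.9888  r=0.3588  x^+=-1.8076  v^+=-3.7446  a^+=-1.7986
step 3: x_pred=-4.5725  r=4.9325  x^+=-2.0816  v^+=-2.2830  a^+=0.0318
step 4: x_pred=-3.5362  r=6.6662  x^+=-0.1698  v^+=1.2683  a^+=2.5056
step 5: x_pred=1.1551  r=-5.1051  x^+=-1.4230  v^+=0.1678  a^+=0.6111
step 6: x_pred=-1.1905  r=-2.2495  x^+=-2.3265  v^+=-0.6327  a^+=-0.2237
step 7: x_pred=-2.7772  r=6.9472  x^+=0.7311  v^+=2.9040  a^+=2.3544
step 8: x_pred=3.0719  r=-7.1219  x^+=-0.5247  v^+=0.6384  a^+=-0.2885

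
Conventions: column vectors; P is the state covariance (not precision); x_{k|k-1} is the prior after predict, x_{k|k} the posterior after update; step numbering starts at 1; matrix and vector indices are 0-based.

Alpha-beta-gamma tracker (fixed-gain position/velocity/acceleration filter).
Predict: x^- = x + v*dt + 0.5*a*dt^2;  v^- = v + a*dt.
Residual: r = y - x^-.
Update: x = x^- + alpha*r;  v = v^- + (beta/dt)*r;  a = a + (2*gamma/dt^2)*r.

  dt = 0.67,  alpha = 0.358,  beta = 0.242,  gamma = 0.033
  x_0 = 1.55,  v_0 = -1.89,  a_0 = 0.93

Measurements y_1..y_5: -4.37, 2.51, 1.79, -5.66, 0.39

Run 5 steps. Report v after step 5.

v_post = 0.8880

step 1: x_pred=0.4924  r=-4.8624  x^+=-1.2483  v^+=-3.0232  a^+=0.2151
step 2: x_pred=-3.2256  r=5.7356  x^+=-1.1722  v^+=-0.8074  a^+=1.0584
step 3: x_pred=-1.4757  r=3.2657  x^+=-0.3065  v^+=1.0812  a^+=1.5385
step 4: x_pred=0.7632  r=-6.4232  x^+=-1.5363  v^+=-0.2080  a^+=0.5941
step 5: x_pred=-1.5423  r=1.9323  x^+=-0.8505  v^+=0.8880  a^+=0.8782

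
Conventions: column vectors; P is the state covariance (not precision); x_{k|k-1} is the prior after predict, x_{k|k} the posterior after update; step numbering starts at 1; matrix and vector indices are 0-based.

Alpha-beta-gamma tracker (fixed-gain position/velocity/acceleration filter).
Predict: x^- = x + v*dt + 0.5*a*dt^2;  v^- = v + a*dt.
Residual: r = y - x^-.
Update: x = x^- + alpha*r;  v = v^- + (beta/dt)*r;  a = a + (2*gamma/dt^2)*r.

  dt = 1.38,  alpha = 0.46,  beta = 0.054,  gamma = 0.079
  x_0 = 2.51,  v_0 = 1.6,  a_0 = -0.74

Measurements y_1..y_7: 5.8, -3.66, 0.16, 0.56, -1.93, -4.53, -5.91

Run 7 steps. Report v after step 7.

step 1: x_pred=4.0134  r=1.7866  x^+=4.8352  v^+=0.6487  a^+=-0.5918
step 2: x_pred=5.1670  r=-8.8270  x^+=1.1066  v^+=-0.5133  a^+=-1.3241
step 3: x_pred=-0.8627  r=1.0227  x^+=-0.3922  v^+=-2.3006  a^+=-1.2393
step 4: x_pred=-4.7471  r=5.3071  x^+=-2.3058  v^+=-3.8031  a^+=-0.7990
step 5: x_pred=-8.3149  r=6.3849  x^+=-5.3778  v^+=-4.6558  a^+=-0.2692
step 6: x_pred=-12.0592  r=7.5292  x^+=-8.5958  v^+=-4.7327  a^+=0.3554
step 7: x_pred=-14.7885  r=8.8785  x^+=-10.7044  v^+=-3.8948  a^+=1.0920

v_post = -3.8948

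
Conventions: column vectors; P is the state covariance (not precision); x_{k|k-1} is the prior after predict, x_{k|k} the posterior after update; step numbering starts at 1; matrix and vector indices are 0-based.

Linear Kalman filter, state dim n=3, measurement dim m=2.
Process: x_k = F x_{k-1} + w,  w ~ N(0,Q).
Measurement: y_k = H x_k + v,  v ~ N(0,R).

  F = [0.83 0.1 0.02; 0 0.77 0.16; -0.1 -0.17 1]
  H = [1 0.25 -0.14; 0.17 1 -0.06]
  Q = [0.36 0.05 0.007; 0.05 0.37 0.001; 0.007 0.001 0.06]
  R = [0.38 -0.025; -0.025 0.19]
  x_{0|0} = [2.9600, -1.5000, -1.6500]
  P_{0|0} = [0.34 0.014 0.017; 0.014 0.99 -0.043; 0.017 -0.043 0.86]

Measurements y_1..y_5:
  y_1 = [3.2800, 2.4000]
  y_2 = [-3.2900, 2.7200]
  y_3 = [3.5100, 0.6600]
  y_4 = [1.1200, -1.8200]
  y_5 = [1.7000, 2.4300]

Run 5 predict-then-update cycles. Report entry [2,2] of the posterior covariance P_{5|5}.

P_post[2,2] = 0.9041

step 1: x^-=[2.2738, -1.4190, -1.6910]  P^-=[0.6072 0.1388 -0.0130; 0.1388 0.9684 -0.0243; -0.0130 -0.0243 0.9637]  S=[1.1414 0.4780; 0.4780 1.2298]  K=[0.5749 -0.0260; -0.0019 0.8086; -0.1269 -0.0192]  nu=[1.1242, 3.3310]  x^+=[2.8335, 1.2722, -1.8978]  P^+=[0.2434 -0.0563 0.0733; -0.0563 0.1659 0.0436; 0.0733 0.0436 0.9425]
step 2: x^-=[2.4411, 0.6759, -2.3974]  P^-=[0.5230 0.0409 0.0762; 0.0409 0.5032 0.1656; 0.0762 0.1656 0.9784]  S=[0.9411 0.2085; 0.2085 0.7043]  K=[0.5520 0.0144; -0.0052 0.7118; -0.0623 0.1887]  nu=[-6.2357, 1.4852]  x^+=[-0.9799, 1.7655, -1.7285]  P^+=[0.2327 -0.0455 0.0852; -0.0455 0.1479 0.0802; 0.0852 0.0802 0.9545]
step 3: x^-=[-0.6714, 1.0828, -1.9306]  P^-=[0.5178 0.0492 0.0894; 0.0492 0.5019 0.1961; 0.0894 0.1961 0.9753]  S=[0.9341 0.2101; 0.2101 0.7017]  K=[0.5488 0.0236; -0.0023 0.7111; -0.0503 0.2328]  nu=[3.6404, -0.4246]  x^+=[1.3163, 0.7725, -2.2126]  P^+=[0.2306 -0.0434 0.0848; -0.0434 0.1478 0.0875; 0.0848 0.0875 0.9398]
step 4: x^-=[1.1255, 0.2408, -2.4755]  P^-=[0.5167 0.0507 0.0893; 0.0507 0.5032 0.1990; 0.0893 0.1990 0.9582]  S=[0.9333 0.2112; 0.2112 0.7031]  K=[0.5482 0.0247; -0.0018 0.7115; -0.0484 0.2374]  nu=[-0.4123, -2.4007]  x^+=[0.8402, -1.4665, -3.0254]  P^+=[0.2301 -0.0432 0.0828; -0.0432 0.1478 0.0875; 0.0828 0.0875 0.9213]
step 5: x^-=[0.4902, -1.6133, -2.8601]  P^-=[0.5163 0.0505 0.0873; 0.0505 0.5028 0.1961; 0.0873 0.1961 0.9401]  S=[0.9332 0.2113; 0.2113 0.7029]  K=[0.5481 0.0245; -0.0016 0.7112; -0.0480 0.2342]  nu=[1.2127, 3.7883]  x^+=[1.2476, 1.0791, -2.0310]  P^+=[0.2298 -0.0433 0.0809; -0.0433 0.1477 0.0862; 0.0809 0.0862 0.9041]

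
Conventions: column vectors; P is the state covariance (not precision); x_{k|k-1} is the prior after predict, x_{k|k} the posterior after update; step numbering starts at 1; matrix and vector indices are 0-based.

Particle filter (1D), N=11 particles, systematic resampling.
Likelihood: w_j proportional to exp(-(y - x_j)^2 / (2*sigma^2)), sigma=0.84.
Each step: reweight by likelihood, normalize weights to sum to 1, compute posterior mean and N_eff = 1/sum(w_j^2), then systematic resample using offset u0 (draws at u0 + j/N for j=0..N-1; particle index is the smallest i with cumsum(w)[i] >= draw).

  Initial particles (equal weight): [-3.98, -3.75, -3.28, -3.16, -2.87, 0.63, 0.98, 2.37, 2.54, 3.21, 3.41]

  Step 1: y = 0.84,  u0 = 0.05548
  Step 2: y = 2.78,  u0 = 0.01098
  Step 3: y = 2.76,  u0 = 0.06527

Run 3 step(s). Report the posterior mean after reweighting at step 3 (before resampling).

post_mean = 2.4080

step 1: w=[0.0000, 0.0000, 0.0000, 0.0000, 0.0000, 0.4209, 0.4283, 0.0827, 0.0560, 0.0081, 0.0040]  mean=1.0627  Neff=2.6983  idx=[5, 5, 5, 5, 5, 6, 6, 6, 6, 7, 8]
step 2: w=[0.0155, 0.0155, 0.0155, 0.0155, 0.0155, 0.0413, 0.0413, 0.0413, 0.0413, 0.3639, 0.3935]  mean=2.0727  Neff=3.3861  idx=[0, 5, 7, 9, 9, 9, 9, 10, 10, 10, 10]
step 3: w=[0.0052, 0.0137, 0.0137, 0.1165, 0.1165, 0.1165, 0.1165, 0.1254, 0.1254, 0.1254, 0.1254]  mean=2.4080  Neff=8.5089  idx=[3, 4, 4, 5, 6, 7, 7, 8, 9, 10, 10]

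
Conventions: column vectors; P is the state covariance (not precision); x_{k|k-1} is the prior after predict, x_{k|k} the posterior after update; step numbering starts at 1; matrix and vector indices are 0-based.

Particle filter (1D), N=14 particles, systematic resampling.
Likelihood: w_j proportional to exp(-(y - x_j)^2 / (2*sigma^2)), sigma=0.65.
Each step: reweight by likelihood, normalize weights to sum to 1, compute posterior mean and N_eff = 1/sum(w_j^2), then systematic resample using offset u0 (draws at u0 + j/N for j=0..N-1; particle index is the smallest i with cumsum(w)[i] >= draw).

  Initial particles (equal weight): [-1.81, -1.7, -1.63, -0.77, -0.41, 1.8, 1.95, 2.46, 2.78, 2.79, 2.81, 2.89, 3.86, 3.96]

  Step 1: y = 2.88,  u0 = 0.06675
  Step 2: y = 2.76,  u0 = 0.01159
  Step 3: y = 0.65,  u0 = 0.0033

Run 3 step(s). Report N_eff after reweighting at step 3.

step 1: w=[0.0000, 0.0000, 0.0000, 0.0000, 0.0000, 0.0421, 0.0602, 0.1360, 0.1656, 0.1660, 0.1666, 0.1676, 0.0538, 0.0421]  mean=2.7781  Neff=7.1754  idx=[6, 7, 7, 8, 8, 9, 9, 9, 10, 10, 11, 11, 12, 13]
step 2: w=[0.0396, 0.0773, 0.0773, 0.0860, 0.0860, 0.0859, 0.0859, 0.0859, 0.0857, 0.0857, 0.0843, 0.0843, 0.0205, 0.0156]  mean=2.7646  Neff=12.4992  idx=[0, 1, 2, 3, 4, 5, 5, 6, 7, 8, 9, 10, 10, 11]
step 3: w=[0.6160, 0.0943, 0.0943, 0.0212, 0.0212, 0.0202, 0.0202, 0.0202, 0.0202, 0.0182, 0.0182, 0.0120, 0.0120, 0.0120]  mean=2.2143  Neff=2.4948  idx=[0, 0, 0, 0, 0, 0, 0, 0, 0, 1, 2, 2, 5, 9]

N_eff = 2.4948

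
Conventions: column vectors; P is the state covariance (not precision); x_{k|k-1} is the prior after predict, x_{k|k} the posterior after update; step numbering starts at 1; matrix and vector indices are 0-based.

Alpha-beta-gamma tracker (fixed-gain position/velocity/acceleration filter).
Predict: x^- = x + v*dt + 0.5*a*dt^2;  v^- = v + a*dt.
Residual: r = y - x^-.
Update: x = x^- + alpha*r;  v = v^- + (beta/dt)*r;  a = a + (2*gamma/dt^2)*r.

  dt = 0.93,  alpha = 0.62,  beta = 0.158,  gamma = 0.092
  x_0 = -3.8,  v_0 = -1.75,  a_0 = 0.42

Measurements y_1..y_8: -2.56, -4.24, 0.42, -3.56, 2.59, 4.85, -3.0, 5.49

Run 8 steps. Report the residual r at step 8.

resid = 1.2984

step 1: x_pred=-5.2459  r=2.6859  x^+=-3.5806  v^+=-0.9031  a^+=0.9914
step 2: x_pred=-3.9918  r=-0.2482  x^+=-4.1457  v^+=-0.0233  a^+=0.9386
step 3: x_pred=-3.7614  r=4.1814  x^+=-1.1689  v^+=1.5600  a^+=1.8281
step 4: x_pred=1.0725  r=-4.6325  x^+=-1.7997  v^+=2.4732  a^+=0.8426
step 5: x_pred=0.8648  r=1.7252  x^+=1.9344  v^+=3.5499  a^+=1.2097
step 6: x_pred=5.7590  r=-0.9090  x^+=5.1954  v^+=4.5205  a^+=1.0163
step 7: x_pred=9.8389  r=-12.8389  x^+=1.8788  v^+=3.2844  a^+=-1.7151
step 8: x_pred=4.1916  r=1.2984  x^+=4.9966  v^+=1.9099  a^+=-1.4389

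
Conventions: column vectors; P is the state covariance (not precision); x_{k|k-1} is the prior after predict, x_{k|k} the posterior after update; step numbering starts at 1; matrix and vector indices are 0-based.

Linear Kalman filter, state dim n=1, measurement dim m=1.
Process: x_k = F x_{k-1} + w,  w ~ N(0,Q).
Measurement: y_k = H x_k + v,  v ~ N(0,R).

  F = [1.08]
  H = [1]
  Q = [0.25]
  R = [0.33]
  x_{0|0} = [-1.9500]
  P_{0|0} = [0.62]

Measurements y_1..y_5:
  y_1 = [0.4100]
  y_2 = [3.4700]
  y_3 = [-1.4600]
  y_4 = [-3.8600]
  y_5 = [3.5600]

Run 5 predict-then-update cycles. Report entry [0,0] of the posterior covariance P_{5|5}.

P_post[0,0] = 0.1952

step 1: x^-=[-2.1060]  P^-=[0.9732]  S=[1.3032]  K=[0.7468]  nu=[2.5160]  x^+=[-0.2271]  P^+=[0.2464]
step 2: x^-=[-0.2453]  P^-=[0.5374]  S=[0.8674]  K=[0.6196]  nu=[3.7153]  x^+=[2.0566]  P^+=[0.2045]
step 3: x^-=[2.2211]  P^-=[0.4885]  S=[0.8185]  K=[0.5968]  nu=[-3.6811]  x^+=[0.0242]  P^+=[0.1969]
step 4: x^-=[0.0261]  P^-=[0.4797]  S=[0.8097]  K=[0.5925]  nu=[-3.8861]  x^+=[-2.2762]  P^+=[0.1955]
step 5: x^-=[-2.4583]  P^-=[0.4780]  S=[0.8080]  K=[0.5916]  nu=[6.0183]  x^+=[1.1021]  P^+=[0.1952]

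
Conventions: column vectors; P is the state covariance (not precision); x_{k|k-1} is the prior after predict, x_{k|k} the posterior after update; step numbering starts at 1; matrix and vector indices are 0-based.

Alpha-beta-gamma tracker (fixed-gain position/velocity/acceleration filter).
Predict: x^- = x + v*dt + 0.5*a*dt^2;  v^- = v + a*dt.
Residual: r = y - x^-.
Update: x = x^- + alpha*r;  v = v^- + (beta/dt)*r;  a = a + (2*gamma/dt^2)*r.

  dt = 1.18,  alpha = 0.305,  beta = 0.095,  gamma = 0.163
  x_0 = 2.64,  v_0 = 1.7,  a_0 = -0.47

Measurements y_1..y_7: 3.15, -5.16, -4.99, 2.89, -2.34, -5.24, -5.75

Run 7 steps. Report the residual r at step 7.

resid = 10.0350

step 1: x_pred=4.3188  r=-1.1688  x^+=3.9623  v^+=1.0513  a^+=-0.7436
step 2: x_pred=4.6851  r=-9.8451  x^+=1.6824  v^+=-0.6188  a^+=-3.0487
step 3: x_pred=-1.1703  r=-3.8197  x^+=-2.3353  v^+=-4.5238  a^+=-3.9430
step 4: x_pred=-10.4184  r=13.3084  x^+=-6.3594  v^+=-8.1050  a^+=-0.8271
step 5: x_pred=-16.4991  r=14.1591  x^+=-12.1806  v^+=-7.9410  a^+=2.4880
step 6: x_pred=-19.8189  r=14.5789  x^+=-15.3723  v^+=-3.8315  a^+=5.9013
step 7: x_pred=-15.7850  r=10.0350  x^+=-12.7243  v^+=3.9399  a^+=8.2508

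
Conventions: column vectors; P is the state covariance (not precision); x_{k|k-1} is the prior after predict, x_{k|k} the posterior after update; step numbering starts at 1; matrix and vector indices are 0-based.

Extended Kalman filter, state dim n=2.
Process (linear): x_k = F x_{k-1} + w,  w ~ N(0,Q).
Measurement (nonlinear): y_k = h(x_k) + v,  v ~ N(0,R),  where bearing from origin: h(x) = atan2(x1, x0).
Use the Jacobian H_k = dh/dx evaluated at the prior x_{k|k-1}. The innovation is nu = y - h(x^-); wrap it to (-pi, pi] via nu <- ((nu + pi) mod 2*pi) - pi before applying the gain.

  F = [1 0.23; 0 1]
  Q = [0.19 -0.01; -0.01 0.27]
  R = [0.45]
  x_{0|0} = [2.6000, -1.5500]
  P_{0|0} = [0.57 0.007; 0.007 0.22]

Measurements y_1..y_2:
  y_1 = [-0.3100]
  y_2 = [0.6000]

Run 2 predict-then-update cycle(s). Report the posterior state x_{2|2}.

x_post = [2.5223, -0.9366]

step 1: x^-=[2.2435, -1.5500]  P^-=[0.7749 0.0476; 0.0476 0.4900]  H_jac=[0.2085 0.3017]  S=[0.5343]  K=[0.3292; 0.2953]  nu=[0.2946]  x^+=[2.3405, -1.4630]  P^+=[0.7170 -0.0043; -0.0043 0.4434]
step 2: x^-=[2.0040, -1.4630]  P^-=[0.9284 0.0876; 0.0876 0.7134]  H_jac=[0.2376 0.3255]  S=[0.5916]  K=[0.4212; 0.4278]  nu=[1.2306]  x^+=[2.5223, -0.9366]  P^+=[0.8235 -0.0189; -0.0189 0.6052]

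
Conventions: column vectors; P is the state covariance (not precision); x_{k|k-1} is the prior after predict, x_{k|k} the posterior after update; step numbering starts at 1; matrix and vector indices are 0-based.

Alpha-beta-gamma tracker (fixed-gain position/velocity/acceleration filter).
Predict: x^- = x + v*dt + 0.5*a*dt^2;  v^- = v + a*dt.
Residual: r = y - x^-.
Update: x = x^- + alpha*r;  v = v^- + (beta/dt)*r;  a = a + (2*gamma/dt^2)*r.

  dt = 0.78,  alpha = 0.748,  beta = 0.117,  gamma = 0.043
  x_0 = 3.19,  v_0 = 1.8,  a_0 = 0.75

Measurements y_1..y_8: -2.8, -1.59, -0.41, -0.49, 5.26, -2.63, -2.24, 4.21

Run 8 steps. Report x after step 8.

x_post = 2.3899

step 1: x_pred=4.8222  r=-7.6222  x^+=-0.8792  v^+=1.2417  a^+=-0.3274
step 2: x_pred=-0.0103  r=-1.5797  x^+=-1.1919  v^+=0.7493  a^+=-0.5507
step 3: x_pred=-0.7750  r=0.3650  x^+=-0.5020  v^+=0.3745  a^+=-0.4991
step 4: x_pred=-0.3617  r=-0.1283  x^+=-0.4577  v^+=-0.0341  a^+=-0.5173
step 5: x_pred=-0.6416  r=5.9016  x^+=3.7728  v^+=0.4477  a^+=0.3169
step 6: x_pred=4.2184  r=-6.8484  x^+=-0.9042  v^+=-0.3323  a^+=-0.6511
step 7: x_pred=-1.3615  r=-0.8785  x^+=-2.0186  v^+=-0.9720  a^+=-0.7753
step 8: x_pred=-3.0126  r=7.2226  x^+=2.3899  v^+=-0.4933  a^+=0.2457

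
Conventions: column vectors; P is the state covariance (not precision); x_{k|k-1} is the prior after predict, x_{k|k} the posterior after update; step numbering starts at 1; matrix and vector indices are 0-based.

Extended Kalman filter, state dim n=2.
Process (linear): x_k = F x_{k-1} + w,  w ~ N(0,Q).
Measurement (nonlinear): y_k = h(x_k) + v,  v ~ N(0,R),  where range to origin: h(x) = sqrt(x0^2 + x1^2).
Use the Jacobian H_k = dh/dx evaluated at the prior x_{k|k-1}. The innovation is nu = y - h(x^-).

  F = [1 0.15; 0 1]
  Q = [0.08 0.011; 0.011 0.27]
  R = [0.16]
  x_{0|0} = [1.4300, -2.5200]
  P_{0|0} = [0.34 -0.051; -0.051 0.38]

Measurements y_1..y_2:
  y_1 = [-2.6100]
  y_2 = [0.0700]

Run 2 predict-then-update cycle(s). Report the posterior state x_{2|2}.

x_post = [-0.3052, 0.5067]

step 1: x^-=[1.0520, -2.5200]  P^-=[0.4133 0.0170; 0.0170 0.6500]  H_jac=[0.3852 -0.9228]  S=[0.7628]  K=[0.1881; -0.7778]  nu=[-5.3408]  x^+=[0.0472, 1.6340]  P^+=[0.3862 0.1286; 0.1286 0.1886]
step 2: x^-=[0.2923, 1.6340]  P^-=[0.5091 0.1679; 0.1679 0.4586]  H_jac=[0.1761 0.9844]  S=[0.6783]  K=[0.3758; 0.7090]  nu=[-1.5899]  x^+=[-0.3052, 0.5067]  P^+=[0.4133 -0.0128; -0.0128 0.1175]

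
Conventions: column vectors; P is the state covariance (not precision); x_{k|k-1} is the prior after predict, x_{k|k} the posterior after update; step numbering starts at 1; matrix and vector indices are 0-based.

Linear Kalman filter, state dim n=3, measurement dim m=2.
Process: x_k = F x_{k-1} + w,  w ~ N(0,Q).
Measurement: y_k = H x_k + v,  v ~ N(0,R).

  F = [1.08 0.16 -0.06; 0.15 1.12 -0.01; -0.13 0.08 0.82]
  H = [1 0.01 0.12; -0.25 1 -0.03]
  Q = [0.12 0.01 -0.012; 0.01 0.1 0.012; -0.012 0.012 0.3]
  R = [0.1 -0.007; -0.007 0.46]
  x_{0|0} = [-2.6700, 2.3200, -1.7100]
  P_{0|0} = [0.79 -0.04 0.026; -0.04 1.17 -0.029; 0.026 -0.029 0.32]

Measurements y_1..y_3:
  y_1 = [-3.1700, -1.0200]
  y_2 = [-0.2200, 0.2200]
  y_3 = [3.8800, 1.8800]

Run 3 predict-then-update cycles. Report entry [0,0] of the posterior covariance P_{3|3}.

P_post[0,0] = 0.0822

step 1: x^-=[-2.4098, 2.2150, -0.8695]  P^-=[1.0559 0.3000 -0.1067; 0.3000 1.5726 0.0808; -0.1067 0.0808 0.5275]  S=[1.1443 0.0581; 0.0581 1.9426]  K=[0.9146 -0.0072; 0.2456 0.7623; -0.0397 0.0484]  nu=[-0.6780, -3.8635]  x^+=[-3.0021, -0.8968, -1.0294]  P^+=[0.0994 0.0131 -0.0671; 0.0131 0.3529 0.0214; -0.0671 0.0214 0.5214]
step 2: x^-=[-3.3240, -1.4444, -0.5256]  P^-=[0.2597 0.1057 -0.1035; 0.1057 0.5491 0.0469; -0.1035 0.0469 0.6713]  S=[0.3468 0.0484; 0.0484 0.9687]  K=[0.7147 0.0096; 0.2636 0.5249; -0.0728 0.0580]  nu=[3.1815, 0.8176]  x^+=[-1.0423, -0.1766, -0.7097]  P^+=[0.0818 0.0172 -0.0879; 0.0172 0.2447 0.0252; -0.0879 0.0252 0.6667]
step 3: x^-=[-1.1113, -0.3471, -0.4606]  P^-=[0.2409 0.0887 -0.1274; 0.0887 0.4143 0.0368; -0.1274 0.0368 0.7729]  S=[0.3234 0.0347; 0.0347 0.8416]  K=[0.6994 0.0096; 0.2521 0.4542; -0.1123 0.0586]  nu=[5.0501, 1.9354]  x^+=[2.4395, 1.8053, -0.9143]  P^+=[0.0822 0.0169 -0.1039; 0.0169 0.2122 0.0248; -0.1039 0.0248 0.7664]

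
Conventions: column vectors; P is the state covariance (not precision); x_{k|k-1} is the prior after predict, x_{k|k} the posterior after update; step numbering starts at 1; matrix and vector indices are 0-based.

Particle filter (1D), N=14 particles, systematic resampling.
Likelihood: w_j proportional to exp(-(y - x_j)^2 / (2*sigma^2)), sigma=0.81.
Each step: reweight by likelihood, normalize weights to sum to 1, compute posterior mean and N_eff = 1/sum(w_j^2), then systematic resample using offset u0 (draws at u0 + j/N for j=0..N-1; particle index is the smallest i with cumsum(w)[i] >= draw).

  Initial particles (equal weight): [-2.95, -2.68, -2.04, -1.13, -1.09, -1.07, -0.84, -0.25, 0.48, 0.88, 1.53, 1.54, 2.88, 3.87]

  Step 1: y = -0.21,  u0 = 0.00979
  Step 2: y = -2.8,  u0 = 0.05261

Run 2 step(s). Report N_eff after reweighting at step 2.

N_eff = 3.3859

step 1: w=[0.0007, 0.0020, 0.0163, 0.1099, 0.1161, 0.1192, 0.1548, 0.2092, 0.1457, 0.0847, 0.0208, 0.0203, 0.0001, 0.0000]  mean=-0.3933  Neff=7.2971  idx=[2, 3, 4, 4, 5, 6, 6, 6, 7, 7, 7, 8, 8, 9]
step 2: w=[0.5098, 0.0945, 0.0853, 0.0853, 0.0809, 0.0424, 0.0424, 0.0424, 0.0056, 0.0056, 0.0056, 0.0002, 0.0002, 0.0000]  mean=-1.5299  Neff=3.3859  idx=[0, 0, 0, 0, 0, 0, 0, 1, 2, 3, 3, 4, 6, 7]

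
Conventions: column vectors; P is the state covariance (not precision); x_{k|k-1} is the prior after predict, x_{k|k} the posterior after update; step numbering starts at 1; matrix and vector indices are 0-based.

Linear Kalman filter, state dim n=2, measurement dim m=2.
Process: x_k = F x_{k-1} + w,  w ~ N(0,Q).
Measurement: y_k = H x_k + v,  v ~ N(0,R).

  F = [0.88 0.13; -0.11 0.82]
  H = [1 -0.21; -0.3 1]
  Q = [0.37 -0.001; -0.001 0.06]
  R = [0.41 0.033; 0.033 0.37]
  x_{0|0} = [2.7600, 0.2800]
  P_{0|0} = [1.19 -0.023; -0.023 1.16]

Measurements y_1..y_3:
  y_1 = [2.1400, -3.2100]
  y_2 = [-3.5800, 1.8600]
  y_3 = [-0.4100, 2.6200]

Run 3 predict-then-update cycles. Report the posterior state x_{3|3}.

step 1: x^-=[2.4652, -0.0740]  P^-=[1.3059 -0.0088; -0.0088 0.8585]  S=[1.7574 -0.5484; -0.5484 1.3513]  K=[0.7461 0.0064; 0.1045 0.6797]  nu=[-0.3407, -2.3964]  x^+=[2.1957, -1.7384]  P^+=[0.3327 0.1268; 0.1268 0.2930]
step 2: x^-=[1.7062, -1.6670]  P^-=[0.6616 0.0877; 0.0877 0.2381]  S=[1.0453 -0.1223; -0.1223 0.6151]  K=[0.6084 -0.0592; 0.0782 0.3599]  nu=[-5.6363, 4.0389]  x^+=[-1.9620, -0.6538]  P^+=[0.2637 0.0773; 0.0773 0.1590]
step 3: x^-=[-1.8115, -0.3203]  P^-=[0.5946 0.0451; 0.0451 0.1561]  S=[0.9926 -0.1302; -0.1302 0.5526]  K=[0.5757 -0.1055; 0.0477 0.2693]  nu=[1.3343, 2.3968]  x^+=[-1.2964, 0.3889]  P^+=[0.2437 0.0531; 0.0531 0.1171]

x_post = [-1.2964, 0.3889]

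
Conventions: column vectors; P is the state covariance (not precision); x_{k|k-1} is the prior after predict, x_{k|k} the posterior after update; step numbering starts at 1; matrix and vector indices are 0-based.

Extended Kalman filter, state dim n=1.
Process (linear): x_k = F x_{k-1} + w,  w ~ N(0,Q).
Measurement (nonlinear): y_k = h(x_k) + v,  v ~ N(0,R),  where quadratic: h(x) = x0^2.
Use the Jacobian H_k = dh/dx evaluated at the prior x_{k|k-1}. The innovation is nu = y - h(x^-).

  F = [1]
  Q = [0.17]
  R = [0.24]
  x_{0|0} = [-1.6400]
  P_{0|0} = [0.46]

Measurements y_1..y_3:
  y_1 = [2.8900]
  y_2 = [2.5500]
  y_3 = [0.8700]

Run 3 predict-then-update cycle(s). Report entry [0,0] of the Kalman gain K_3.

K[0,0] = -0.2767

step 1: x^-=[-1.6400]  P^-=[0.6300]  H_jac=[-3.2800]  S=[7.0178]  K=[-0.2945]  nu=[0.2004]  x^+=[-1.6990]  P^+=[0.0215]
step 2: x^-=[-1.6990]  P^-=[0.1915]  H_jac=[-3.3980]  S=[2.4517]  K=[-0.2655]  nu=[-0.3366]  x^+=[-1.6096]  P^+=[0.0188]
step 3: x^-=[-1.6096]  P^-=[0.1888]  H_jac=[-3.2193]  S=[2.1962]  K=[-0.2767]  nu=[-1.7209]  x^+=[-1.1335]  P^+=[0.0206]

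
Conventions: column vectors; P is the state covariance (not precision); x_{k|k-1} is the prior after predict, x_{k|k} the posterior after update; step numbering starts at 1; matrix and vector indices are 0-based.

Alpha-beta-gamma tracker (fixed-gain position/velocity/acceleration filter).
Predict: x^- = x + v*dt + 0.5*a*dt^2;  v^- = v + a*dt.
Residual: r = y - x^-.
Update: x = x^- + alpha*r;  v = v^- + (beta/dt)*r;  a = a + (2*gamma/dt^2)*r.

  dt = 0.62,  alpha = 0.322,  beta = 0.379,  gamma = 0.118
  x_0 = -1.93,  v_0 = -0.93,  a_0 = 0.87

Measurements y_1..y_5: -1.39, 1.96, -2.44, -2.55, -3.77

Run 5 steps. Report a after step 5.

step 1: x_pred=-2.3394  r=0.9494  x^+=-2.0337  v^+=0.1898  a^+=1.4529
step 2: x_pred=-1.6368  r=3.5968  x^+=-0.4786  v^+=3.2892  a^+=3.6611
step 3: x_pred=2.2643  r=-4.7043  x^+=0.7495  v^+=2.6834  a^+=0.7729
step 4: x_pred=2.5618  r=-5.1118  x^+=0.9158  v^+=0.0378  a^+=-2.3655
step 5: x_pred=0.4846  r=-4.2546  x^+=-0.8854  v^+=-4.0296  a^+=-4.9775

a_post = -4.9775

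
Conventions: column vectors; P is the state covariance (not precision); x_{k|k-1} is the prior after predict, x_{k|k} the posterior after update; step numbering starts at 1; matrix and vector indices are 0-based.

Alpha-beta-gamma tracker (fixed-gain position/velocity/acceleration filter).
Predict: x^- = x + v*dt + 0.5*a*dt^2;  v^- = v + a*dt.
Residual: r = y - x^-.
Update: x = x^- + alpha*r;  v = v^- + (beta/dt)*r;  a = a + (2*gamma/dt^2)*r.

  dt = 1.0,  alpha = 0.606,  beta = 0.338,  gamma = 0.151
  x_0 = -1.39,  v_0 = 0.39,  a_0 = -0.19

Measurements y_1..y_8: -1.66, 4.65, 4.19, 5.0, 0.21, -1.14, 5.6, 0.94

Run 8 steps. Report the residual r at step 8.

resid = 3.6035

step 1: x_pred=-1.0950  r=-0.5650  x^+=-1.4374  v^+=0.0090  a^+=-0.3606
step 2: x_pred=-1.6087  r=6.2587  x^+=2.1841  v^+=1.7638  a^+=1.5295
step 3: x_pred=4.7127  r=-0.5227  x^+=4.3959  v^+=3.1167  a^+=1.3716
step 4: x_pred=8.1984  r=-3.1984  x^+=6.2602  v^+=3.4072  a^+=0.4057
step 5: x_pred=9.8703  r=-9.6603  x^+=4.0162  v^+=0.5478  a^+=-2.5117
step 6: x_pred=3.3081  r=-4.4481  x^+=0.6126  v^+=-3.4673  a^+=-3.8550
step 7: x_pred=-4.7823  r=10.3823  x^+=1.5094  v^+=-3.8131  a^+=-0.7196
step 8: x_pred=-2.6635  r=3.6035  x^+=-0.4798  v^+=-3.3147  a^+=0.3687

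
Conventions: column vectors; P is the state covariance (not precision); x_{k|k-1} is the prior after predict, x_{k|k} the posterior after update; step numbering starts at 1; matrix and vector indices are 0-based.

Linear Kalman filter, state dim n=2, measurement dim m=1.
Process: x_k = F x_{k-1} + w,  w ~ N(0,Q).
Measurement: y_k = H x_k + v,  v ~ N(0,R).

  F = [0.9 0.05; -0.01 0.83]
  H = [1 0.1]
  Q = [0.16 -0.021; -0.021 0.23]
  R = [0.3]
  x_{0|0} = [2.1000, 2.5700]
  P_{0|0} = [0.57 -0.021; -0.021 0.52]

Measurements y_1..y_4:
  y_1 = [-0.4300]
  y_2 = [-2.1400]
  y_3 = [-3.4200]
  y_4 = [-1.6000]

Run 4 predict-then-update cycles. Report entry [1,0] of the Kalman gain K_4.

K[1,0] = 0.0649

step 1: x^-=[2.0185, 2.1121]  P^-=[0.6211 -0.0202; -0.0202 0.5886]  S=[0.9230]  K=[0.6708; 0.0419]  nu=[-2.6597]  x^+=[0.2344, 2.0008]  P^+=[0.2058 -0.0461; -0.0461 0.5870]
step 2: x^-=[0.3110, 1.6583]  P^-=[0.3240 -0.0329; -0.0329 0.6352]  S=[0.6238]  K=[0.5142; 0.0490]  nu=[-2.6169]  x^+=[-1.0345, 1.5300]  P^+=[0.1591 -0.0487; -0.0487 0.6337]
step 3: x^-=[-0.8546, 1.2802]  P^-=[0.2861 -0.0325; -0.0325 0.6674]  S=[0.5863]  K=[0.4824; 0.0585]  nu=[-2.6935]  x^+=[-2.1540, 1.1228]  P^+=[0.1496 -0.0490; -0.0490 0.6654]
step 4: x^-=[-1.8825, 0.9534]  P^-=[0.2785 -0.0313; -0.0313 0.6892]  S=[0.5791]  K=[0.4754; 0.0649]  nu=[0.1871]  x^+=[-1.7935, 0.9656]  P^+=[0.1476 -0.0492; -0.0492 0.6868]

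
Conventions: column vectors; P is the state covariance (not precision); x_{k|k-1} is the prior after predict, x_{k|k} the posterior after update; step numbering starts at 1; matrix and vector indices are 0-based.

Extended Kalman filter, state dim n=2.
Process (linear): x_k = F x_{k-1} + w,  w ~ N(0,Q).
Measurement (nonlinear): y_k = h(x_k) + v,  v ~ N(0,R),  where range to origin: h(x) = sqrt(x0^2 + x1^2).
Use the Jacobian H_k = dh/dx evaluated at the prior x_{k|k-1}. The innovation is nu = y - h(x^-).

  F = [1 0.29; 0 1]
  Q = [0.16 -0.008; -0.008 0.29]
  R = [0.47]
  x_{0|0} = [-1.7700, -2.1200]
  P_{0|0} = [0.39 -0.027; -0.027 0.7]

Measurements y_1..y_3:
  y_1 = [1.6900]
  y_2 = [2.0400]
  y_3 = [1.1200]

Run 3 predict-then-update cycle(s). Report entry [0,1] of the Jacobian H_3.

H_jac[0,1] = -0.4296

step 1: x^-=[-2.3848, -2.1200]  P^-=[0.5932 0.1680; 0.1680 0.9900]  H_jac=[-0.7474 -0.6644]  S=[1.4052]  K=[-0.3949; -0.5574]  nu=[-1.5009]  x^+=[-1.7920, -1.2834]  P^+=[0.3740 -0.1414; -0.1414 0.5534]
step 2: x^-=[-2.1642, -1.2834]  P^-=[0.4986 0.0111; 0.0111 0.8434]  H_jac=[-0.8601 -0.5101]  S=[1.0680]  K=[-0.4068; -0.4117]  nu=[-0.4761]  x^+=[-1.9705, -1.0873]  P^+=[0.3218 -0.1678; -0.1678 0.6623]
step 3: x^-=[-2.2858, -1.0873]  P^-=[0.4402 0.0163; 0.0163 0.9523]  H_jac=[-0.9030 -0.4296]  S=[1.0173]  K=[-0.3976; -0.4166]  nu=[-1.4113]  x^+=[-1.7247, -0.4994]  P^+=[0.2794 -0.1522; -0.1522 0.7758]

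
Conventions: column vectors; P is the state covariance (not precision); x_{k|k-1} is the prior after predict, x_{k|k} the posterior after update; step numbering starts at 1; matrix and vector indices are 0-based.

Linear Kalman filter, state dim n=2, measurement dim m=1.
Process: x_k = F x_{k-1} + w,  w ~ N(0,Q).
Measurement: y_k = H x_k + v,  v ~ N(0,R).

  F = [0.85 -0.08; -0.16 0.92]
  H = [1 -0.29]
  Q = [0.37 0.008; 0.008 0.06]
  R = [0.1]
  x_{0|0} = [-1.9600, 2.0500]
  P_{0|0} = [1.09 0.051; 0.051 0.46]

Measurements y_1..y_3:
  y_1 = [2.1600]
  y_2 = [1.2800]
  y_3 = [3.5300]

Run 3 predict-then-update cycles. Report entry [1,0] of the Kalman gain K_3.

K[1,0] = -0.1098

step 1: x^-=[-1.8300, 2.1996]  P^-=[1.1535 -0.1336; -0.1336 0.4622]  S=[1.3699]  K=[0.8703; -0.1954]  nu=[4.6279]  x^+=[2.1979, 1.2955]  P^+=[0.1158 0.0994; 0.0994 0.4100]
step 2: x^-=[1.7645, 0.8402]  P^-=[0.4428 0.0410; 0.0410 0.3807]  S=[0.5510]  K=[0.7820; -0.1259]  nu=[-0.2409]  x^+=[1.5762, 0.8706]  P^+=[0.1058 0.0953; 0.0953 0.3720]
step 3: x^-=[1.2701, 0.5487]  P^-=[0.4359 0.0420; 0.0420 0.3495]  S=[0.5409]  K=[0.7833; -0.1098]  nu=[2.4190]  x^+=[3.1649, 0.2831]  P^+=[0.1040 0.0885; 0.0885 0.3430]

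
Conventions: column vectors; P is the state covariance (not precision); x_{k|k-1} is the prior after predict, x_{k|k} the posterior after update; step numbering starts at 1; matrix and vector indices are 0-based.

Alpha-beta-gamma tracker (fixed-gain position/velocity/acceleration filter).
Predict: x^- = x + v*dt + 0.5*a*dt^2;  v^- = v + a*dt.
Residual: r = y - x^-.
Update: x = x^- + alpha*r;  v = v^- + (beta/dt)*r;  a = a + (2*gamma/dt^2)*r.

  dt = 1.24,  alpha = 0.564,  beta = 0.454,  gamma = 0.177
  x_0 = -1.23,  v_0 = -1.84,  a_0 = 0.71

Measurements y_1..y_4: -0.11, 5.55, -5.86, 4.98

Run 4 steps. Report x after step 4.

step 1: x_pred=-2.9658  r=2.8558  x^+=-1.3551  v^+=0.0860  a^+=1.3675
step 2: x_pred=-0.1972  r=5.7472  x^+=3.0442  v^+=3.8859  a^+=2.6906
step 3: x_pred=9.9313  r=-15.7913  x^+=1.0250  v^+=1.4406  a^+=-0.9450
step 4: x_pred=2.0849  r=2.8951  x^+=3.7177  v^+=1.3289  a^+=-0.2784

x_post = 3.7177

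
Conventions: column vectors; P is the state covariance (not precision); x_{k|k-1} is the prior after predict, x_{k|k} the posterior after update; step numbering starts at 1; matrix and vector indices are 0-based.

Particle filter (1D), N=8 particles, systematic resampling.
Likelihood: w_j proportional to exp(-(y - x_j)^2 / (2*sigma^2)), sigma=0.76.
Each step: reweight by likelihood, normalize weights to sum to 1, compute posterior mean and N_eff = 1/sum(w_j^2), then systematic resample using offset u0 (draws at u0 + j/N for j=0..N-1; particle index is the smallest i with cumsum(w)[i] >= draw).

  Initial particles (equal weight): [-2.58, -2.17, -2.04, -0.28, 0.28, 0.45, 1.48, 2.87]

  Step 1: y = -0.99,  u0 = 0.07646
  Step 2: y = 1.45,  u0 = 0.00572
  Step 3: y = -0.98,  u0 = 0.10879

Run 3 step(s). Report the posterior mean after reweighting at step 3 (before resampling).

step 1: w=[0.0602, 0.1609, 0.2068, 0.3472, 0.1329, 0.0892, 0.0027, 0.0000]  mean=-0.9422  Neff=4.5776  idx=[1, 1, 2, 3, 3, 3, 4, 5]
step 2: w=[0.0000, 0.0000, 0.0000, 0.0788, 0.0788, 0.0788, 0.3213, 0.4422]  mean=0.2227  Neff=3.1499  idx=[3, 4, 6, 6, 6, 7, 7, 7]
step 3: w=[0.2537, 0.2537, 0.0981, 0.0981, 0.0981, 0.0660, 0.0660, 0.0660]  mean=0.0295  Neff=5.8566  idx=[0, 0, 1, 1, 3, 4, 5, 7]

post_mean = 0.0295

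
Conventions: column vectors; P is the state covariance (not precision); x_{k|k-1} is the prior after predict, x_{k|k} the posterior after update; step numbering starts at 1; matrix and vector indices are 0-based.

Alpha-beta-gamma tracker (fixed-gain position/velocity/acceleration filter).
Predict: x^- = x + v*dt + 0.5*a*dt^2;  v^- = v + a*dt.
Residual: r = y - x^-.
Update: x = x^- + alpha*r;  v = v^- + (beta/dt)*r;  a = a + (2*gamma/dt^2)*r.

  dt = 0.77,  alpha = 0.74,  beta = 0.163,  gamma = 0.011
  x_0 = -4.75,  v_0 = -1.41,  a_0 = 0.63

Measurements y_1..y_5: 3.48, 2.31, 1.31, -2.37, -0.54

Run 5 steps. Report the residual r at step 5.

resid = -1.0007

step 1: x_pred=-5.6489  r=9.1289  x^+=1.1065  v^+=1.0076  a^+=0.9687
step 2: x_pred=2.1695  r=0.1405  x^+=2.2735  v^+=1.7833  a^+=0.9739
step 3: x_pred=3.9353  r=-2.6253  x^+=1.9926  v^+=1.9775  a^+=0.8765
step 4: x_pred=3.7751  r=-6.1451  x^+=-0.7723  v^+=1.3515  a^+=0.6485
step 5: x_pred=0.4607  r=-1.0007  x^+=-0.2798  v^+=1.6391  a^+=0.6114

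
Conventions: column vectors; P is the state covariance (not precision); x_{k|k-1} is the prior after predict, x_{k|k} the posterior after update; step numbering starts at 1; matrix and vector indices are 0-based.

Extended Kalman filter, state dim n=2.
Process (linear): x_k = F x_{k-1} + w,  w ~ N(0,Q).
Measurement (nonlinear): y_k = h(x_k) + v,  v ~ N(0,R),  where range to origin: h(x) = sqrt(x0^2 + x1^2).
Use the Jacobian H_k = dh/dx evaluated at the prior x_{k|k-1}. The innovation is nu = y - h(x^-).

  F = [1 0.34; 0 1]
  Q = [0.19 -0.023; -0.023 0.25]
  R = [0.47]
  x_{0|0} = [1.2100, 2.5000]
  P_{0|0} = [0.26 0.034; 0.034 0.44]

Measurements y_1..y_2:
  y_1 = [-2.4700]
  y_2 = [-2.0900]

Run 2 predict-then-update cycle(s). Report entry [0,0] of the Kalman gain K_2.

step 1: x^-=[2.0600, 2.5000]  P^-=[0.5240 0.1606; 0.1606 0.6900]  H_jac=[0.6359 0.7718]  S=[1.2505]  K=[0.3656; 0.5075]  nu=[-5.7094]  x^+=[-0.0272, -0.3976]  P^+=[0.3569 -0.0714; -0.0714 0.3679]
step 2: x^-=[-0.1624, -0.3976]  P^-=[0.5408 0.0307; 0.0307 0.6179]  H_jac=[-0.3782 -0.9257]  S=[1.0984]  K=[-0.2121; -0.5314]  nu=[-2.5194]  x^+=[0.3719, 0.9412]  P^+=[0.4914 -0.0931; -0.0931 0.3078]

K[0,0] = -0.2121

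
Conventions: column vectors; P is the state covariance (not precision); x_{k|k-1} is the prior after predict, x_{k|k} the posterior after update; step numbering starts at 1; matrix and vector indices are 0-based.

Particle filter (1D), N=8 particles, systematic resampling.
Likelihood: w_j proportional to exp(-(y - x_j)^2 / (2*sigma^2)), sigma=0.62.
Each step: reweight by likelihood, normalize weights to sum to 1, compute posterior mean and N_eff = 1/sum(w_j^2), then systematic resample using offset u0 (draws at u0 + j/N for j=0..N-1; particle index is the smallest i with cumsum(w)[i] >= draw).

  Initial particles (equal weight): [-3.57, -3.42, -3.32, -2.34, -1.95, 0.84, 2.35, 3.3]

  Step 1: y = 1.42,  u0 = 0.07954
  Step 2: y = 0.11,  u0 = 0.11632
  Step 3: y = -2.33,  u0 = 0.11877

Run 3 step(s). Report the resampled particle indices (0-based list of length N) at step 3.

resampled_idx = [0, 1, 2, 3, 4, 5, 6, 7]

step 1: w=[0.0000, 0.0000, 0.0000, 0.0000, 0.0000, 0.6586, 0.3312, 0.0103]  mean=1.3653  Neff=1.8400  idx=[5, 5, 5, 5, 5, 6, 6, 6]
step 2: w=[0.1996, 0.1996, 0.1996, 0.1996, 0.1996, 0.0006, 0.0006, 0.0006]  mean=0.8426  Neff=5.0176  idx=[0, 1, 1, 2, 3, 3, 4, 4]
step 3: w=[0.1250, 0.1250, 0.1250, 0.1250, 0.1250, 0.1250, 0.1250, 0.1250]  mean=0.8400  Neff=8.0000  idx=[0, 1, 2, 3, 4, 5, 6, 7]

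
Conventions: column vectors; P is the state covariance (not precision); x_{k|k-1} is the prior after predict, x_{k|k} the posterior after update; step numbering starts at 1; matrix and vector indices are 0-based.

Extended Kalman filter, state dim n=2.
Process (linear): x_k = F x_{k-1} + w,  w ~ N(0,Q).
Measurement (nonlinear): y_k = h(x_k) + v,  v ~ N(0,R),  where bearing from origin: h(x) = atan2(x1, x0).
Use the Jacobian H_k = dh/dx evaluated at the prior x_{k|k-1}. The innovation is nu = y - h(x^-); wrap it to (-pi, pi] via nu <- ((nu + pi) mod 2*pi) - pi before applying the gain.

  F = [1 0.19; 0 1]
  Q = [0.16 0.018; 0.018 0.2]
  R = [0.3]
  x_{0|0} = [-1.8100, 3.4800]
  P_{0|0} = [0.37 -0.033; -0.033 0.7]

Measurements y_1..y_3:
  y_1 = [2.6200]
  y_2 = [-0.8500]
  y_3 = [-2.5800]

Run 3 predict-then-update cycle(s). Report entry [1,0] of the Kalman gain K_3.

K[1,0] = 0.0340

step 1: x^-=[-1.1488, 3.4800]  P^-=[0.5427 0.1180; 0.1180 0.9000]  H_jac=[-0.2591 -0.0855]  S=[0.3483]  K=[-0.4328; -0.3089]  nu=[0.7304]  x^+=[-1.4649, 3.2544]  P^+=[0.4775 0.0714; 0.0714 0.8668]
step 2: x^-=[-0.8466, 3.2544]  P^-=[0.6959 0.2541; 0.2541 1.0668]  H_jac=[-0.2878 -0.0749]  S=[0.3746]  K=[-0.5855; -0.4085]  nu=[-2.6753]  x^+=[0.7198, 4.3472]  P^+=[0.5675 0.1646; 0.1646 1.0043]
step 3: x^-=[1.5458, 4.3472]  P^-=[0.8263 0.3734; 0.3734 1.2043]  H_jac=[-0.2042 0.0726]  S=[0.3297]  K=[-0.4295; 0.0340]  nu=[2.4740]  x^+=[0.4832, 4.4313]  P^+=[0.7655 0.3782; 0.3782 1.2039]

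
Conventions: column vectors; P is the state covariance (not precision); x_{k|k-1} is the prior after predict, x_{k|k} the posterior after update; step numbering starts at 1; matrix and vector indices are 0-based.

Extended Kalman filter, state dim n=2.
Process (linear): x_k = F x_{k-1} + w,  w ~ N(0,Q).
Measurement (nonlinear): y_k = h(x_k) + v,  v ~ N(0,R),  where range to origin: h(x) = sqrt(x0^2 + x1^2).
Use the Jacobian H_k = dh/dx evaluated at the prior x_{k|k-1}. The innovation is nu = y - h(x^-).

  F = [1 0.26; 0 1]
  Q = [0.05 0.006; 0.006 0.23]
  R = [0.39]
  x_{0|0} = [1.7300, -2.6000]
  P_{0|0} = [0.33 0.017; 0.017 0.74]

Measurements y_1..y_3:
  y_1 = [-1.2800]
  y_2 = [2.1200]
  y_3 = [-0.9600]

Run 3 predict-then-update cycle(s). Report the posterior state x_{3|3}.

x_post = [0.6517, -0.6310]

step 1: x^-=[1.0540, -2.6000]  P^-=[0.4389 0.2154; 0.2154 0.9700]  H_jac=[0.3757 -0.9267]  S=[1.1350]  K=[-0.0306; -0.7207]  nu=[-4.0855]  x^+=[1.1791, 0.3444]  P^+=[0.4378 0.1904; 0.1904 0.3805]
step 2: x^-=[1.2686, 0.3444]  P^-=[0.6125 0.2953; 0.2953 0.6105]  H_jac=[0.9651 0.2620]  S=[1.1517]  K=[0.5804; 0.3863]  nu=[0.8055]  x^+=[1.7361, 0.6556]  P^+=[0.2245 0.0370; 0.0370 0.4386]
step 3: x^-=[1.9066, 0.6556]  P^-=[0.3234 0.1571; 0.1571 0.6686]  H_jac=[0.9457 0.3252]  S=[0.8465]  K=[0.4216; 0.4323]  nu=[-2.9761]  x^+=[0.6517, -0.6310]  P^+=[0.1729 0.0028; 0.0028 0.5104]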